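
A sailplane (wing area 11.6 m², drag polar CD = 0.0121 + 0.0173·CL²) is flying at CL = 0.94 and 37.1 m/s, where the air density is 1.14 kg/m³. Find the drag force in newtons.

CD = 0.0121 + 0.0173 × 0.94² = 0.02739
D = ½ρv²S·CD = ½ × 1.14 × 37.1² × 11.6 × 0.02739 = 249 N

D = 249 N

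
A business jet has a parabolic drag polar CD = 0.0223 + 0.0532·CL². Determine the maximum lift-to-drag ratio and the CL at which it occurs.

For CD = CD0 + K·CL², (L/D)max occurs at CL* = √(CD0/K) and equals 1/(2√(K·CD0)).
(L/D)max = 1/(2√(0.0532 × 0.0223)) = 1/(2 × 0.03444) = 14.5
CL* = √(0.0223/0.0532) = 0.647

(L/D)max = 14.5, at CL = 0.647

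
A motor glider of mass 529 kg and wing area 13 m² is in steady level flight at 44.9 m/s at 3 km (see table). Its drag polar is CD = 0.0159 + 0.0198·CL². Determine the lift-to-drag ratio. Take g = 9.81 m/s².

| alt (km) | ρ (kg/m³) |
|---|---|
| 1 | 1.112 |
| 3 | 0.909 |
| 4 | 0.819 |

At 3 km, from the table: ρ = 0.909 kg/m³.
Level flight ⇒ L = W = m·g = 529 × 9.81 = 5189.5 N.
Dynamic pressure q = 0.5 × 0.909 × 44.9² = 916.3 Pa.
Required CL = L/(qS) = 5189.5/(916.3·13) = 0.4357.
CD = 0.0159 + 0.0198 × 0.4357² = 0.01966.
L/D = CL/CD = 0.4357 / 0.01966 = 22.2

L/D = 22.2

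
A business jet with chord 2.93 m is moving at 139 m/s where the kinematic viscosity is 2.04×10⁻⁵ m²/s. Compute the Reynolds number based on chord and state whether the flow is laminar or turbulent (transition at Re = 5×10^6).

Re = v·c/ν = 139 × 2.93 / (2.04×10⁻⁵) = 2×10^7
Since 2×10^7 > 5×10^6, the flow is turbulent.

Re = 2×10^7 (turbulent)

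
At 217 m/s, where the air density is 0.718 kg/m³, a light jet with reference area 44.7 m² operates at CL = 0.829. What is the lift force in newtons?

L = ½ρv²S·CL = ½ × 0.718 × 217² × 44.7 × 0.829 = 6.26×10^5 N ≈ 626 kN

L = 6.26×10^5 N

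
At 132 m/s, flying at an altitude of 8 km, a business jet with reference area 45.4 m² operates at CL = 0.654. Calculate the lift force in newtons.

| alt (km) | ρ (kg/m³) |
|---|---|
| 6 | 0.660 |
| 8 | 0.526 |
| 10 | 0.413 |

At 8 km, from the table: ρ = 0.526 kg/m³.
Dynamic pressure q = ½ρv² = ½ × 0.526 × 132² = 4583 Pa.
L = q·S·CL = 4583 × 45.4 × 0.654 = 1.36×10^5 N ≈ 136 kN

L = 1.36×10^5 N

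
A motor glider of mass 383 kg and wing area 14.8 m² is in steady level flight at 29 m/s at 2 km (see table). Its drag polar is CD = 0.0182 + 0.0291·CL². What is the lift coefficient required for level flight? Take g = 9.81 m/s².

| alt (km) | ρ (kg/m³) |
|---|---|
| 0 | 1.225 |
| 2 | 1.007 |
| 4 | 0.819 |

CL = 0.6

At 2 km, from the table: ρ = 1.007 kg/m³.
In steady level flight, lift balances weight: W = mg = 383 × 9.81 = 3757.2 N.
q = ½ρv² = ½ × 1.007 × 29² = 423.4 Pa.
CL = 2W/(ρv²S) = 2×3757.2/(1.007×29²×14.8) = 0.5995.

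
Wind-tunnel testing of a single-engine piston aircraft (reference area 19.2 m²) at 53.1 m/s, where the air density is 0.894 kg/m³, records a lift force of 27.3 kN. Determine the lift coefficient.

CL = 1.13

From L = ½ρv²S·CL, rearranging gives CL = 2L/(ρv²S).
CL = 2 × 27300 / (0.894 × 53.1² × 19.2) = 1.13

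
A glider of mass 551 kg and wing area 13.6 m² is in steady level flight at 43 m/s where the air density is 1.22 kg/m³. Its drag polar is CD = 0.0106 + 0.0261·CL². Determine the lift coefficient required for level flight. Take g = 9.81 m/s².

CL = 0.352

In steady level flight, lift balances weight: W = mg = 551 × 9.81 = 5405.3 N.
Dynamic pressure q = 0.5 × 1.22 × 43² = 1128 Pa.
Required CL = L/(qS) = 5405.3/(1128·13.6) = 0.3524.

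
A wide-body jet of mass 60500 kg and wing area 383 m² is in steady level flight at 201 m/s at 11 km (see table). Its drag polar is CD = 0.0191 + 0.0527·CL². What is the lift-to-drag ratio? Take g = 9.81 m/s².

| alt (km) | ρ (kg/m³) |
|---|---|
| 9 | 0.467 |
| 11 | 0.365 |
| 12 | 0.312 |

At 11 km, from the table: ρ = 0.365 kg/m³.
In steady level flight, lift balances weight: W = mg = 60500 × 9.81 = 5.935×10^5 N.
q = ½ρv² = ½ × 0.365 × 201² = 7373 Pa.
CL = 2W/(ρv²S) = 2×5.935×10^5/(0.365×201²×383) = 0.2102.
CD = 0.0191 + 0.0527 × 0.2102² = 0.02143.
L/D = CL/CD = 0.2102 / 0.02143 = 9.81

L/D = 9.81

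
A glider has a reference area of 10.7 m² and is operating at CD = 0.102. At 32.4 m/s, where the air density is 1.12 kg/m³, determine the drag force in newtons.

D = 642 N

D = ½ρv²S·CD = ½ × 1.12 × 32.4² × 10.7 × 0.102 = 642 N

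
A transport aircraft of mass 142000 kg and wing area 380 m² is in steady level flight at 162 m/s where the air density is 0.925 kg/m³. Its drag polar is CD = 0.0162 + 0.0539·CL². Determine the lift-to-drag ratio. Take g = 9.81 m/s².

L/D = 14.3

Weight W = mg = 142000 × 9.81 = 1.393×10^6 N; in level flight L = W.
Dynamic pressure q = 0.5 × 0.925 × 162² = 12140 Pa.
CL = W/(q·S) = 1.393×10^6 / (12140 × 380) = 0.302.
CD = 0.0162 + 0.0539 × 0.302² = 0.02112.
L/D = CL/CD = 0.302 / 0.02112 = 14.3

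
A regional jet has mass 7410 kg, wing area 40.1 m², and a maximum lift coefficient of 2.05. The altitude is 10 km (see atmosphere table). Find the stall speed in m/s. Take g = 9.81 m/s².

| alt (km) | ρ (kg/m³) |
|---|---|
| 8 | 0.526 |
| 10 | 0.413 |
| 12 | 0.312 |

At 10 km, from the table: ρ = 0.413 kg/m³.
Weight W = mg = 7410 × 9.81 = 72690 N.
From L = ½ρV²S·CL,max = W: V_stall = √(2W/(ρSCL,max)) = √(2·72690/(0.413·40.1·2.05))
V_stall = √4282 = 65.4 m/s

V_stall = 65.4 m/s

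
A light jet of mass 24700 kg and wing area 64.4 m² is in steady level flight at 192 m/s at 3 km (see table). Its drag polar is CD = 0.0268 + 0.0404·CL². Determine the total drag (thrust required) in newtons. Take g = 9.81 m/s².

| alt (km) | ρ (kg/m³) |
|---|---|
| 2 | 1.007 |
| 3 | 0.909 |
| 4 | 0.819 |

At 3 km, from the table: ρ = 0.909 kg/m³.
In steady level flight, lift balances weight: W = mg = 24700 × 9.81 = 2.4231×10^5 N.
q = ½ρv² = ½ × 0.909 × 192² = 16750 Pa.
Required CL = L/(qS) = 2.4231×10^5/(16750·64.4) = 0.2246.
CD = 0.0268 + 0.0404 × 0.2246² = 0.02884.
D = q·S·CD = 16750 × 64.4 × 0.02884 = 31120 N

D = 31100 N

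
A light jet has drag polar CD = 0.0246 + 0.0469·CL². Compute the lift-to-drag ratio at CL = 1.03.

CD = 0.0246 + 0.0469 × 1.03² = 0.07436
L/D = CL/CD = 1.03 / 0.07436 = 13.9

L/D = 13.9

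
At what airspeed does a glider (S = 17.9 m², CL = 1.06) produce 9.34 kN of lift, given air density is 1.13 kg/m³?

v = 29.5 m/s

L = ½ρv²S·CL ⇒ v = √(2L/(ρ·S·CL))
v = √(2 × 9340 / (1.13 × 17.9 × 1.06)) = √871.2 = 29.5 m/s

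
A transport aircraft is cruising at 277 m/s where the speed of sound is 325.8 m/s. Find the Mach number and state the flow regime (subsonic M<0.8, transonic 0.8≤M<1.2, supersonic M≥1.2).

M = 0.85 (transonic)

M = v/a = 277 / 325.8 = 0.85
M = 0.85 → transonic.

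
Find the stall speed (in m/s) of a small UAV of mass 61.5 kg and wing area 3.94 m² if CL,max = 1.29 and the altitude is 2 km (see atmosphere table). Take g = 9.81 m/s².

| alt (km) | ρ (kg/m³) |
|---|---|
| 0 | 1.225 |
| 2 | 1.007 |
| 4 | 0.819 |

V_stall = 15.4 m/s

At 2 km, from the table: ρ = 1.007 kg/m³.
At stall, lift equals weight: L = W = m·g = 61.5 × 9.81 = 603.3 N.
From L = ½ρV²S·CL,max = W: V_stall = √(2W/(ρSCL,max)) = √(2·603.3/(1.007·3.94·1.29))
V_stall = √235.8 = 15.4 m/s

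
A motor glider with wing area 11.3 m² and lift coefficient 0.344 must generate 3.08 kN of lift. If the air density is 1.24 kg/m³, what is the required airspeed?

v = 35.7 m/s

L = ½ρv²S·CL ⇒ v = √(2L/(ρ·S·CL))
v = √(2 × 3080 / (1.24 × 11.3 × 0.344)) = √1278 = 35.7 m/s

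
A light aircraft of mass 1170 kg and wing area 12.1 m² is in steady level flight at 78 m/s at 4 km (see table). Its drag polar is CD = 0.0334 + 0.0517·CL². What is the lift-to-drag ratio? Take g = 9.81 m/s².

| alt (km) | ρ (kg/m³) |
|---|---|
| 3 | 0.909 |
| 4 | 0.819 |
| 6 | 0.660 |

At 4 km, from the table: ρ = 0.819 kg/m³.
Level flight ⇒ L = W = m·g = 1170 × 9.81 = 11478 N.
q = ½ρv² = ½ × 0.819 × 78² = 2491 Pa.
CL = W/(q·S) = 11478 / (2491 × 12.1) = 0.3807.
CD = 0.0334 + 0.0517 × 0.3807² = 0.04089.
L/D = CL/CD = 0.3807 / 0.04089 = 9.31

L/D = 9.31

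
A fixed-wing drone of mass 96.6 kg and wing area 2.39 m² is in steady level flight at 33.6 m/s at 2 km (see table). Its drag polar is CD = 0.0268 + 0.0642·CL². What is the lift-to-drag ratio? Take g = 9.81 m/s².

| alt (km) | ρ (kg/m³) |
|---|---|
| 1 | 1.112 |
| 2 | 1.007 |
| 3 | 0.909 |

L/D = 12

At 2 km, from the table: ρ = 1.007 kg/m³.
Weight W = mg = 96.6 × 9.81 = 947.65 N; in level flight L = W.
Dynamic pressure q = 0.5 × 1.007 × 33.6² = 568.4 Pa.
CL = 2W/(ρv²S) = 2×947.65/(1.007×33.6²×2.39) = 0.6975.
CD = 0.0268 + 0.0642 × 0.6975² = 0.05804.
L/D = CL/CD = 0.6975 / 0.05804 = 12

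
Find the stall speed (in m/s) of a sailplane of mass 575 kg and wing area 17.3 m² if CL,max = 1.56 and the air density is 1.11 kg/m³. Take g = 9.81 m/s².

V_stall = 19.4 m/s

Stall occurs when L = W at CL,max. W = mg = 575 × 9.81 = 5641 N.
From L = ½ρV²S·CL,max = W: V_stall = √(2W/(ρSCL,max)) = √(2·5641/(1.11·17.3·1.56))
V_stall = √376.6 = 19.4 m/s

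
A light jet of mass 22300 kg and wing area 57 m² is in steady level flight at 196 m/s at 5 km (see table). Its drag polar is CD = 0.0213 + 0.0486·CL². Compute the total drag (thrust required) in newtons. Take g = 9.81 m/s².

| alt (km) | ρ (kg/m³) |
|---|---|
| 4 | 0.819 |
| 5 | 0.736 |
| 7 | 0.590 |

At 5 km, from the table: ρ = 0.736 kg/m³.
In steady level flight, lift balances weight: W = mg = 22300 × 9.81 = 2.1876×10^5 N.
Dynamic pressure q = 0.5 × 0.736 × 196² = 14140 Pa.
CL = W/(q·S) = 2.1876×10^5 / (14140 × 57) = 0.2715.
CD = 0.0213 + 0.0486 × 0.2715² = 0.02488.
D = q·S·CD = 14140 × 57 × 0.02488 = 20050 N

D = 20100 N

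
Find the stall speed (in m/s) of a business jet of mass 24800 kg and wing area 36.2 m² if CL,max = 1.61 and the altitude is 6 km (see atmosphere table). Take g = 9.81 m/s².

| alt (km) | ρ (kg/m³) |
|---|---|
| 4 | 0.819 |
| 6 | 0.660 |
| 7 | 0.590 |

V_stall = 112 m/s

At 6 km, from the table: ρ = 0.660 kg/m³.
Stall occurs when L = W at CL,max. W = mg = 24800 × 9.81 = 2.433×10^5 N.
From L = ½ρV²S·CL,max = W: V_stall = √(2W/(ρSCL,max)) = √(2·2.433×10^5/(0.66·36.2·1.61))
V_stall = √12650 = 112 m/s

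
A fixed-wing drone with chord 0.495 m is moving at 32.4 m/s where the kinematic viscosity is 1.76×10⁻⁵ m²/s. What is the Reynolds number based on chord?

Re = v·c/ν = 32.4 × 0.495 / (1.76×10⁻⁵) = 9.11×10^5

Re = 9.11×10^5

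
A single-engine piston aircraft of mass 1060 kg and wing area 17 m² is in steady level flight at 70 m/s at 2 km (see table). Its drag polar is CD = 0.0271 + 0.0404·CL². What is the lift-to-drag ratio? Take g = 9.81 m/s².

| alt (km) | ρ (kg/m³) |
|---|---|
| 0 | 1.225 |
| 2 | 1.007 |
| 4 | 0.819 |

At 2 km, from the table: ρ = 1.007 kg/m³.
Level flight ⇒ L = W = m·g = 1060 × 9.81 = 10399 N.
Dynamic pressure q = 0.5 × 1.007 × 70² = 2467 Pa.
CL = 2W/(ρv²S) = 2×10399/(1.007×70²×17) = 0.2479.
CD = 0.0271 + 0.0404 × 0.2479² = 0.02958.
L/D = CL/CD = 0.2479 / 0.02958 = 8.38

L/D = 8.38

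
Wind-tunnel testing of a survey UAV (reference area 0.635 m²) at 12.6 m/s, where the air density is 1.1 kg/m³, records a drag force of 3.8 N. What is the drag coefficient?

CD = 0.0685

From D = ½ρv²S·CD, rearranging gives CD = 2D/(ρv²S).
CD = 2 × 3.8 / (1.1 × 12.6² × 0.635) = 0.0685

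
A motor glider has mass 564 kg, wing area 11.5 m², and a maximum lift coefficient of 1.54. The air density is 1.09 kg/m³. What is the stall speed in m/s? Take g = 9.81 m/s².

At stall, lift equals weight: L = W = m·g = 564 × 9.81 = 5533 N.
From L = ½ρV²S·CL,max = W: V_stall = √(2W/(ρSCL,max)) = √(2·5533/(1.09·11.5·1.54))
V_stall = √573.2 = 23.9 m/s

V_stall = 23.9 m/s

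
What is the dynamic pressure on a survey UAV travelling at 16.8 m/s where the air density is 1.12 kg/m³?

q = 158 Pa

q = ½ρv² = ½ × 1.12 × 16.8² = 158 Pa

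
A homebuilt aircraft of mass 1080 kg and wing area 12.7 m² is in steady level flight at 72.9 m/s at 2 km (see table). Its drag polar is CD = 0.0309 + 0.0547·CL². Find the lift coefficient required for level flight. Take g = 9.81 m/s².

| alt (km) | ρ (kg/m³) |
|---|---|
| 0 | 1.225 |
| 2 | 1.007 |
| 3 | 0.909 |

CL = 0.312

At 2 km, from the table: ρ = 1.007 kg/m³.
Level flight ⇒ L = W = m·g = 1080 × 9.81 = 10595 N.
Dynamic pressure q = 0.5 × 1.007 × 72.9² = 2676 Pa.
CL = 2W/(ρv²S) = 2×10595/(1.007×72.9²×12.7) = 0.3118.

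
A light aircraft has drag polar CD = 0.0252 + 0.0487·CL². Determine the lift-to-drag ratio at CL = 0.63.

L/D = 14.1

CD = 0.0252 + 0.0487 × 0.63² = 0.04453
L/D = CL/CD = 0.63 / 0.04453 = 14.1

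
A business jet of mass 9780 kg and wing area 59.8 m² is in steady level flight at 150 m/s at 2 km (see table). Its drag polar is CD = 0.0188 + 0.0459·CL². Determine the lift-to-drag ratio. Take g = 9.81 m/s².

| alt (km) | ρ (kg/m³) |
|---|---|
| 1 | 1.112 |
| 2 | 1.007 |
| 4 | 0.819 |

At 2 km, from the table: ρ = 1.007 kg/m³.
In steady level flight, lift balances weight: W = mg = 9780 × 9.81 = 95942 N.
q = ½ρv² = ½ × 1.007 × 150² = 11330 Pa.
CL = 2W/(ρv²S) = 2×95942/(1.007×150²×59.8) = 0.1416.
CD = 0.0188 + 0.0459 × 0.1416² = 0.01972.
L/D = CL/CD = 0.1416 / 0.01972 = 7.18

L/D = 7.18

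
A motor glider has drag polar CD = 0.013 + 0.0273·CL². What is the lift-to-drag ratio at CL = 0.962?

L/D = 25.1

CD = 0.013 + 0.0273 × 0.962² = 0.03826
L/D = CL/CD = 0.962 / 0.03826 = 25.1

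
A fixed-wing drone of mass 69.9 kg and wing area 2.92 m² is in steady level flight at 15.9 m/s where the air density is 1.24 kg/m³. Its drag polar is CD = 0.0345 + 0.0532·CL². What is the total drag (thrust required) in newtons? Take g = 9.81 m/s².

D = 70.4 N

In steady level flight, lift balances weight: W = mg = 69.9 × 9.81 = 685.72 N.
Dynamic pressure q = 0.5 × 1.24 × 15.9² = 156.7 Pa.
Required CL = L/(qS) = 685.72/(156.7·2.92) = 1.498.
CD = 0.0345 + 0.0532 × 1.498² = 0.1539.
D = q·S·CD = 156.7 × 2.92 × 0.1539 = 70.45 N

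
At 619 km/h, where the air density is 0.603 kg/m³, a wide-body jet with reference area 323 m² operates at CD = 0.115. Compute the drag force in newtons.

Convert speed: v = 619 km/h ÷ 3.6 = 171.9 m/s.
Dynamic pressure q = ½ρv² = ½ × 0.603 × 171.9² = 8914 Pa.
D = q·S·CD = 8914 × 323 × 0.115 = 3.31×10^5 N ≈ 331 kN

D = 3.31×10^5 N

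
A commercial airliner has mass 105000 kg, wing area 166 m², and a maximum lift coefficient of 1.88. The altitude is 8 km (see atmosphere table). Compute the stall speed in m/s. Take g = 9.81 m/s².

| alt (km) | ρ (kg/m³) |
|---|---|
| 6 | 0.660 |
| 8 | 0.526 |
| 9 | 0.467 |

At 8 km, from the table: ρ = 0.526 kg/m³.
At stall, lift equals weight: L = W = m·g = 105000 × 9.81 = 1.03×10^6 N.
From L = ½ρV²S·CL,max = W: V_stall = √(2W/(ρSCL,max)) = √(2·1.03×10^6/(0.526·166·1.88))
V_stall = √12550 = 112 m/s

V_stall = 112 m/s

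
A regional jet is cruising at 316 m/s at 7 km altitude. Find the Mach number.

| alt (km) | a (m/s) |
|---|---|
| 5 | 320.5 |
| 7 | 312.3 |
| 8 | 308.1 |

M = 1.01

At 7 km, from the table: a = 312.3 m/s.
M = v/a = 316 / 312.3 = 1.01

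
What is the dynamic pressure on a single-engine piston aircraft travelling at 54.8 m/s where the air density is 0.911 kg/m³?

q = ½ρv² = ½ × 0.911 × 54.8² = 1370 Pa

q = 1370 Pa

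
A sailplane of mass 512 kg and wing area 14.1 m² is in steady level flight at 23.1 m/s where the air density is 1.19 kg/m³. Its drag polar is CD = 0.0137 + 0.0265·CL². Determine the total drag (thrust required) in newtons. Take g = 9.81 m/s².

D = 211 N

Level flight ⇒ L = W = m·g = 512 × 9.81 = 5022.7 N.
Dynamic pressure q = 0.5 × 1.19 × 23.1² = 317.5 Pa.
CL = 2W/(ρv²S) = 2×5022.7/(1.19×23.1²×14.1) = 1.122.
CD = 0.0137 + 0.0265 × 1.122² = 0.04706.
D = q·S·CD = 317.5 × 14.1 × 0.04706 = 210.7 N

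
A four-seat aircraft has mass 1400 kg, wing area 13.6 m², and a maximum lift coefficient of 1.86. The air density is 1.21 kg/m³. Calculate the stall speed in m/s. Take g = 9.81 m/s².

V_stall = 30 m/s

At stall, lift equals weight: L = W = m·g = 1400 × 9.81 = 13730 N.
V_stall = √(2W/(ρ·S·CL,max)) = √(2 × 13730 / (1.21 × 13.6 × 1.86))
V_stall = √897.4 = 30 m/s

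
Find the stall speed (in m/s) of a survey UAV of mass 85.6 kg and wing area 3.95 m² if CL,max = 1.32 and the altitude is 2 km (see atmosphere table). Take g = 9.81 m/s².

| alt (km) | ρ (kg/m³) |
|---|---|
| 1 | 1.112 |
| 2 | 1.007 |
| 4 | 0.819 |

V_stall = 17.9 m/s

At 2 km, from the table: ρ = 1.007 kg/m³.
Stall occurs when L = W at CL,max. W = mg = 85.6 × 9.81 = 839.7 N.
V_stall = √(2W/(ρ·S·CL,max)) = √(2 × 839.7 / (1.007 × 3.95 × 1.32))
V_stall = √319.9 = 17.9 m/s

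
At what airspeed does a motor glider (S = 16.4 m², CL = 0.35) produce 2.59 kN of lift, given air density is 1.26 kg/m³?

v = 26.8 m/s

L = ½ρv²S·CL ⇒ v = √(2L/(ρ·S·CL))
v = √(2 × 2590 / (1.26 × 16.4 × 0.35)) = √716.2 = 26.8 m/s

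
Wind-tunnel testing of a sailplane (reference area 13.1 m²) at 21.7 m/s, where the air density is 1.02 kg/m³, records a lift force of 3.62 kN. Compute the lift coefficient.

From L = ½ρv²S·CL, rearranging gives CL = 2L/(ρv²S).
CL = 2 × 3620 / (1.02 × 21.7² × 13.1) = 1.15

CL = 1.15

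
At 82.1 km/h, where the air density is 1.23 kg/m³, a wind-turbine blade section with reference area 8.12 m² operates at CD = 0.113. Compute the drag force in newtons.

Convert speed: v = 82.1 km/h ÷ 3.6 = 22.81 m/s.
D = ½ρv²S·CD = ½ × 1.23 × 22.81² × 8.12 × 0.113 = 293 N

D = 293 N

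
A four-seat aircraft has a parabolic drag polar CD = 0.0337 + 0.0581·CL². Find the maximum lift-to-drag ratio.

(L/D)max = 11.3

For CD = CD0 + K·CL², (L/D)max occurs at CL* = √(CD0/K) and equals 1/(2√(K·CD0)).
(L/D)max = 1/(2√(0.0581 × 0.0337)) = 1/(2 × 0.04425) = 11.3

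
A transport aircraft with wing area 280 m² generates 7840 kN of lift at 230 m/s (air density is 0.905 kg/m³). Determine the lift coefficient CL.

CL = 1.17

From L = ½ρv²S·CL, rearranging gives CL = 2L/(ρv²S).
CL = 2 × 7.84×10^6 / (0.905 × 230² × 280) = 1.17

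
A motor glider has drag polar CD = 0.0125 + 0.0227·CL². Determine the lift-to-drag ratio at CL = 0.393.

L/D = 24.6

CD = 0.0125 + 0.0227 × 0.393² = 0.01601
L/D = CL/CD = 0.393 / 0.01601 = 24.6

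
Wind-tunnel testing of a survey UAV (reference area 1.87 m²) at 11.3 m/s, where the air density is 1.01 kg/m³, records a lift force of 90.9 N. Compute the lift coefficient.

From L = ½ρv²S·CL, rearranging gives CL = 2L/(ρv²S).
CL = 2 × 90.9 / (1.01 × 11.3² × 1.87) = 0.754

CL = 0.754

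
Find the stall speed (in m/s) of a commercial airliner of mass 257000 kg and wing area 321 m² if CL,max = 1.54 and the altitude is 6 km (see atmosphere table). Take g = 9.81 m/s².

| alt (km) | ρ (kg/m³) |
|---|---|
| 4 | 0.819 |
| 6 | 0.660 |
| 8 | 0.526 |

V_stall = 124 m/s

At 6 km, from the table: ρ = 0.660 kg/m³.
At stall, lift equals weight: L = W = m·g = 257000 × 9.81 = 2.521×10^6 N.
V_stall = √(2W/(ρ·S·CL,max)) = √(2 × 2.521×10^6 / (0.66 × 321 × 1.54))
V_stall = √15450 = 124 m/s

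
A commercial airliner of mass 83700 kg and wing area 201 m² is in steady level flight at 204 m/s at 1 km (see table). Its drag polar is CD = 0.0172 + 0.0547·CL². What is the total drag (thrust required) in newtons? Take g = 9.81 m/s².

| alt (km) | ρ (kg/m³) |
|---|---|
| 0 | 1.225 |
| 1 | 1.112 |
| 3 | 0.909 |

At 1 km, from the table: ρ = 1.112 kg/m³.
Weight W = mg = 83700 × 9.81 = 8.211×10^5 N; in level flight L = W.
q = ½ρv² = ½ × 1.112 × 204² = 23140 Pa.
CL = W/(q·S) = 8.211×10^5 / (23140 × 201) = 0.1765.
CD = 0.0172 + 0.0547 × 0.1765² = 0.0189.
D = q·S·CD = 23140 × 201 × 0.0189 = 87920 N

D = 87900 N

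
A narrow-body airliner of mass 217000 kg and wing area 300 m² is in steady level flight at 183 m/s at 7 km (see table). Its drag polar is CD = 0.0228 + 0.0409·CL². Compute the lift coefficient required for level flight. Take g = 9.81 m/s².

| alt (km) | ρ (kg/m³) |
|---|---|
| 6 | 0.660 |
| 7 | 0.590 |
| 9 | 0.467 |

At 7 km, from the table: ρ = 0.590 kg/m³.
In steady level flight, lift balances weight: W = mg = 217000 × 9.81 = 2.1288×10^6 N.
q = ½ρv² = ½ × 0.59 × 183² = 9879 Pa.
CL = W/(q·S) = 2.1288×10^6 / (9879 × 300) = 0.7183.

CL = 0.718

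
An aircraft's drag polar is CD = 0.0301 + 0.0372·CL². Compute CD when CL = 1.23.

CD = 0.0864

CD = 0.0301 + 0.0372 × 1.23² = 0.0301 + 0.05628 = 0.0864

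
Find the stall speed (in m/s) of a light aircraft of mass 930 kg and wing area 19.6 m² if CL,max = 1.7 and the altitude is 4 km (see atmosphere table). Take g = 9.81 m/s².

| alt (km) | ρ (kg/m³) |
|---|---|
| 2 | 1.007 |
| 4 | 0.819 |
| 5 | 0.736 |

V_stall = 25.9 m/s

At 4 km, from the table: ρ = 0.819 kg/m³.
Stall occurs when L = W at CL,max. W = mg = 930 × 9.81 = 9123 N.
V_stall = √(2W/(ρ·S·CL,max)) = √(2 × 9123 / (0.819 × 19.6 × 1.7))
V_stall = √668.6 = 25.9 m/s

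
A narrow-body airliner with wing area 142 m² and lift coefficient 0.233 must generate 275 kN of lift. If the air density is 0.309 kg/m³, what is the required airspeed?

v = 232 m/s

L = ½ρv²S·CL ⇒ v = √(2L/(ρ·S·CL))
v = √(2 × 2.75×10^5 / (0.309 × 142 × 0.233)) = √53800 = 232 m/s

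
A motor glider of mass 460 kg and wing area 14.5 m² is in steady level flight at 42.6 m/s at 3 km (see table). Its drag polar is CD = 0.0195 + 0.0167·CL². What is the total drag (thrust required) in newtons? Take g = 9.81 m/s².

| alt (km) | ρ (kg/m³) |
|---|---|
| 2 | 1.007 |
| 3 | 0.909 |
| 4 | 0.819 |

At 3 km, from the table: ρ = 0.909 kg/m³.
In steady level flight, lift balances weight: W = mg = 460 × 9.81 = 4512.6 N.
Dynamic pressure q = 0.5 × 0.909 × 42.6² = 824.8 Pa.
CL = 2W/(ρv²S) = 2×4512.6/(0.909×42.6²×14.5) = 0.3773.
CD = 0.0195 + 0.0167 × 0.3773² = 0.02188.
D = q·S·CD = 824.8 × 14.5 × 0.02188 = 261.6 N

D = 262 N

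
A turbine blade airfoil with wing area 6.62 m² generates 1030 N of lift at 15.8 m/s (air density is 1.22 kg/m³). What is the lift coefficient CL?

From L = ½ρv²S·CL, rearranging gives CL = 2L/(ρv²S).
CL = 2 × 1030 / (1.22 × 15.8² × 6.62) = 1.02

CL = 1.02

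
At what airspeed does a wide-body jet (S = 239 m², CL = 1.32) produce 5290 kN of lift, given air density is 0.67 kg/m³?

L = ½ρv²S·CL ⇒ v = √(2L/(ρ·S·CL))
v = √(2 × 5.29×10^6 / (0.67 × 239 × 1.32)) = √50050 = 224 m/s

v = 224 m/s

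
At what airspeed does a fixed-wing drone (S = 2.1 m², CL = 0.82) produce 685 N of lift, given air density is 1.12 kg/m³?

L = ½ρv²S·CL ⇒ v = √(2L/(ρ·S·CL))
v = √(2 × 685 / (1.12 × 2.1 × 0.82)) = √710.3 = 26.7 m/s

v = 26.7 m/s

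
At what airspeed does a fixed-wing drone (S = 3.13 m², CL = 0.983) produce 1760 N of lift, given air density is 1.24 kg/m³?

v = 30.4 m/s

L = ½ρv²S·CL ⇒ v = √(2L/(ρ·S·CL))
v = √(2 × 1760 / (1.24 × 3.13 × 0.983)) = √922.6 = 30.4 m/s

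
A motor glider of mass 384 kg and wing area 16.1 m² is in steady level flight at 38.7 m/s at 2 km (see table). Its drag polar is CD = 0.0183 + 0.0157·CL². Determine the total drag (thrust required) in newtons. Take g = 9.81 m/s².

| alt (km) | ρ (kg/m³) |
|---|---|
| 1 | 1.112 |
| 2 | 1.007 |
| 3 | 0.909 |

At 2 km, from the table: ρ = 1.007 kg/m³.
Level flight ⇒ L = W = m·g = 384 × 9.81 = 3767 N.
Dynamic pressure q = 0.5 × 1.007 × 38.7² = 754.1 Pa.
CL = 2W/(ρv²S) = 2×3767/(1.007×38.7²×16.1) = 0.3103.
CD = 0.0183 + 0.0157 × 0.3103² = 0.01981.
D = q·S·CD = 754.1 × 16.1 × 0.01981 = 240.5 N

D = 241 N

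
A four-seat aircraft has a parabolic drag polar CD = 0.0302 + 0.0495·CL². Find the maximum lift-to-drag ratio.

For CD = CD0 + K·CL², (L/D)max occurs at CL* = √(CD0/K) and equals 1/(2√(K·CD0)).
(L/D)max = 1/(2√(0.0495 × 0.0302)) = 1/(2 × 0.03866) = 12.9

(L/D)max = 12.9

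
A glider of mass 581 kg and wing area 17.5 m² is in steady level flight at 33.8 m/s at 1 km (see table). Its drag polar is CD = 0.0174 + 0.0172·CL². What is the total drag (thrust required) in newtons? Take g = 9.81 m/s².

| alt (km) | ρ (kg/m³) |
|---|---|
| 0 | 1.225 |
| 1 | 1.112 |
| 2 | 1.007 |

At 1 km, from the table: ρ = 1.112 kg/m³.
Weight W = mg = 581 × 9.81 = 5699.6 N; in level flight L = W.
Dynamic pressure q = 0.5 × 1.112 × 33.8² = 635.2 Pa.
CL = W/(q·S) = 5699.6 / (635.2 × 17.5) = 0.5127.
CD = 0.0174 + 0.0172 × 0.5127² = 0.02192.
D = q·S·CD = 635.2 × 17.5 × 0.02192 = 243.7 N

D = 244 N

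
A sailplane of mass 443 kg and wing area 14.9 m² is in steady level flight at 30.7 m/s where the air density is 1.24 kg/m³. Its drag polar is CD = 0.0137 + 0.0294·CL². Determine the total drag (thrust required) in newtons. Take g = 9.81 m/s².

In steady level flight, lift balances weight: W = mg = 443 × 9.81 = 4345.8 N.
q = ½ρv² = ½ × 1.24 × 30.7² = 584.3 Pa.
CL = 2W/(ρv²S) = 2×4345.8/(1.24×30.7²×14.9) = 0.4991.
CD = 0.0137 + 0.0294 × 0.4991² = 0.02102.
D = q·S·CD = 584.3 × 14.9 × 0.02102 = 183.1 N

D = 183 N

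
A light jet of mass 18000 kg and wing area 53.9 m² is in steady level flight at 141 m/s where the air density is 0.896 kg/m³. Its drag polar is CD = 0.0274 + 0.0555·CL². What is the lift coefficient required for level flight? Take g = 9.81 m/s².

Weight W = mg = 18000 × 9.81 = 1.7658×10^5 N; in level flight L = W.
Dynamic pressure q = 0.5 × 0.896 × 141² = 8907 Pa.
CL = 2W/(ρv²S) = 2×1.7658×10^5/(0.896×141²×53.9) = 0.3678.

CL = 0.368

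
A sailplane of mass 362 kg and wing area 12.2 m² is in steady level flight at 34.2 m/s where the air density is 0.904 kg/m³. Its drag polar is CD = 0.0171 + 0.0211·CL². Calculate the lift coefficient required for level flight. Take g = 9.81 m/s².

In steady level flight, lift balances weight: W = mg = 362 × 9.81 = 3551.2 N.
q = ½ρv² = ½ × 0.904 × 34.2² = 528.7 Pa.
Required CL = L/(qS) = 3551.2/(528.7·12.2) = 0.5506.

CL = 0.551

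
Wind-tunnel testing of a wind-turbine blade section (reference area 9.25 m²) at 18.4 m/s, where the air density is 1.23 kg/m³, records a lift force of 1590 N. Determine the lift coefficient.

CL = 0.826

From L = ½ρv²S·CL, rearranging gives CL = 2L/(ρv²S).
CL = 2 × 1590 / (1.23 × 18.4² × 9.25) = 0.826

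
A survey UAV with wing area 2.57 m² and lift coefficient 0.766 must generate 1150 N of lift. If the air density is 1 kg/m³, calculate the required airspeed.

L = ½ρv²S·CL ⇒ v = √(2L/(ρ·S·CL))
v = √(2 × 1150 / (1 × 2.57 × 0.766)) = √1168 = 34.2 m/s

v = 34.2 m/s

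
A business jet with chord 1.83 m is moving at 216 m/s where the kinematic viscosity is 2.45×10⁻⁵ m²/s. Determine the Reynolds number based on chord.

Re = v·c/ν = 216 × 1.83 / (2.45×10⁻⁵) = 1.61×10^7

Re = 1.61×10^7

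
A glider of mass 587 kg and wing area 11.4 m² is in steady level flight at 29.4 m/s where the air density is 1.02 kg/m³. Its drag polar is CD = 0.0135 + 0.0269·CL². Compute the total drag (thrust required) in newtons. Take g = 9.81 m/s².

Weight W = mg = 587 × 9.81 = 5758.5 N; in level flight L = W.
q = ½ρv² = ½ × 1.02 × 29.4² = 440.8 Pa.
CL = W/(q·S) = 5758.5 / (440.8 × 11.4) = 1.146.
CD = 0.0135 + 0.0269 × 1.146² = 0.04882.
D = q·S·CD = 440.8 × 11.4 × 0.04882 = 245.3 N

D = 245 N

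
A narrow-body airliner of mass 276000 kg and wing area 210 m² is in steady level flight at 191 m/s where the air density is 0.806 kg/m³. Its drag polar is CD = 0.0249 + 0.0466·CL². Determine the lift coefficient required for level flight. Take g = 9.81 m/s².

CL = 0.877

Weight W = mg = 276000 × 9.81 = 2.7076×10^6 N; in level flight L = W.
Dynamic pressure q = 0.5 × 0.806 × 191² = 14700 Pa.
CL = W/(q·S) = 2.7076×10^6 / (14700 × 210) = 0.877.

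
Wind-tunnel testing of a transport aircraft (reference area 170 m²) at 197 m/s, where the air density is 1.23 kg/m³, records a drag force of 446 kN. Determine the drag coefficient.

CD = 0.11

From D = ½ρv²S·CD, rearranging gives CD = 2D/(ρv²S).
CD = 2 × 4.46×10^5 / (1.23 × 197² × 170) = 0.11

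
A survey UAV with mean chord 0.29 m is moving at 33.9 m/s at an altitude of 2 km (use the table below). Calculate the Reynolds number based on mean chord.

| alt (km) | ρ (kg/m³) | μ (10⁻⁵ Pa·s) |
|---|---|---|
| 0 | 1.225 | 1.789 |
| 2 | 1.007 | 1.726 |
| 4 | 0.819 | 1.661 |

At 2 km, from the table: ρ = 1.007 kg/m³, μ = 1.726×10⁻⁵ Pa·s.
Re = ρ·v·c/μ = 1.007 × 33.9 × 0.29 / (1.726×10⁻⁵) = 5.74×10^5

Re = 5.74×10^5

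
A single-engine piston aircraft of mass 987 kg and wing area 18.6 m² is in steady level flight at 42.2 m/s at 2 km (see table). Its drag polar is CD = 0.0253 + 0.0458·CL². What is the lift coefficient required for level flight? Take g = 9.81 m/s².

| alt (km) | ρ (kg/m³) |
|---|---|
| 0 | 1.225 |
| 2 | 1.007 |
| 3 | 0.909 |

At 2 km, from the table: ρ = 1.007 kg/m³.
Level flight ⇒ L = W = m·g = 987 × 9.81 = 9682.5 N.
q = ½ρv² = ½ × 1.007 × 42.2² = 896.7 Pa.
CL = W/(q·S) = 9682.5 / (896.7 × 18.6) = 0.5806.

CL = 0.581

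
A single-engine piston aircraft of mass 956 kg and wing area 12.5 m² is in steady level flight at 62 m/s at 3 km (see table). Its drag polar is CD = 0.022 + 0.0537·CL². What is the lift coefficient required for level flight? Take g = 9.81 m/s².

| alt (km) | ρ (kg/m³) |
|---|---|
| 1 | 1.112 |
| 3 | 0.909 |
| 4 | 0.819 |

CL = 0.429

At 3 km, from the table: ρ = 0.909 kg/m³.
Level flight ⇒ L = W = m·g = 956 × 9.81 = 9378.4 N.
q = ½ρv² = ½ × 0.909 × 62² = 1747 Pa.
CL = W/(q·S) = 9378.4 / (1747 × 12.5) = 0.4294.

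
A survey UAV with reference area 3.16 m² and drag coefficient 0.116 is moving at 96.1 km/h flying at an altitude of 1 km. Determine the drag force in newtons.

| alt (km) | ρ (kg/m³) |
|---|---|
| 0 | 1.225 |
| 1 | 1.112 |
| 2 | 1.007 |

D = 145 N

At 1 km, from the table: ρ = 1.112 kg/m³.
Convert speed: v = 96.1 km/h ÷ 3.6 = 26.69 m/s.
D = ½ρv²S·CD = ½ × 1.112 × 26.69² × 3.16 × 0.116 = 145 N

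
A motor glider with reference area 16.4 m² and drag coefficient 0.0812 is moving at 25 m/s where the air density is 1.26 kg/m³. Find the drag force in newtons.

D = ½ρv²S·CD = ½ × 1.26 × 25² × 16.4 × 0.0812 = 524 N

D = 524 N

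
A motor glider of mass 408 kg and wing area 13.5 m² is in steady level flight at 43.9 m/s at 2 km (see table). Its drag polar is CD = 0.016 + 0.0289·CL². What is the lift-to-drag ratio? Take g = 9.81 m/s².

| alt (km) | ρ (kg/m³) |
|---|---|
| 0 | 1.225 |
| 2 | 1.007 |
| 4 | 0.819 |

L/D = 16.3

At 2 km, from the table: ρ = 1.007 kg/m³.
In steady level flight, lift balances weight: W = mg = 408 × 9.81 = 4002.5 N.
Dynamic pressure q = 0.5 × 1.007 × 43.9² = 970.4 Pa.
CL = W/(q·S) = 4002.5 / (970.4 × 13.5) = 0.3055.
CD = 0.016 + 0.0289 × 0.3055² = 0.0187.
L/D = CL/CD = 0.3055 / 0.0187 = 16.3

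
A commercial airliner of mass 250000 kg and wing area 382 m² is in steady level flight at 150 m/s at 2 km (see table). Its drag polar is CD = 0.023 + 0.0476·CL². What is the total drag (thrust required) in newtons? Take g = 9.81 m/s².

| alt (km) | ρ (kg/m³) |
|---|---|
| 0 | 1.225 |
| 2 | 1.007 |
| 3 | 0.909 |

D = 1.66×10^5 N

At 2 km, from the table: ρ = 1.007 kg/m³.
Level flight ⇒ L = W = m·g = 250000 × 9.81 = 2.4525×10^6 N.
Dynamic pressure q = 0.5 × 1.007 × 150² = 11330 Pa.
Required CL = L/(qS) = 2.4525×10^6/(11330·382) = 0.5667.
CD = 0.023 + 0.0476 × 0.5667² = 0.03829.
D = q·S·CD = 11330 × 382 × 0.03829 = 1.657×10^5 N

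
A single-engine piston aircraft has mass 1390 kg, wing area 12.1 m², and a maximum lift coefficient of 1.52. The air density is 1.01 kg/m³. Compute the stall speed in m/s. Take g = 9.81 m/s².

Stall occurs when L = W at CL,max. W = mg = 1390 × 9.81 = 13640 N.
V_stall = √(2W/(ρ·S·CL,max)) = √(2 × 13640 / (1.01 × 12.1 × 1.52))
V_stall = √1468 = 38.3 m/s

V_stall = 38.3 m/s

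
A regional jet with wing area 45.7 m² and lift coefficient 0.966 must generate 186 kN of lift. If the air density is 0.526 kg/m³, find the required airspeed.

L = ½ρv²S·CL ⇒ v = √(2L/(ρ·S·CL))
v = √(2 × 1.86×10^5 / (0.526 × 45.7 × 0.966)) = √16020 = 127 m/s

v = 127 m/s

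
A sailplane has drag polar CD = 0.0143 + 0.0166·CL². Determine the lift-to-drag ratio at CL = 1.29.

L/D = 30.8

CD = 0.0143 + 0.0166 × 1.29² = 0.04192
L/D = CL/CD = 1.29 / 0.04192 = 30.8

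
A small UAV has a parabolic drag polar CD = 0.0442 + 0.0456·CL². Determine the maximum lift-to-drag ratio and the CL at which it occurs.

(L/D)max = 11.1, at CL = 0.985

For CD = CD0 + K·CL², (L/D)max occurs at CL* = √(CD0/K) and equals 1/(2√(K·CD0)).
(L/D)max = 1/(2√(0.0456 × 0.0442)) = 1/(2 × 0.04489) = 11.1
CL* = √(0.0442/0.0456) = 0.985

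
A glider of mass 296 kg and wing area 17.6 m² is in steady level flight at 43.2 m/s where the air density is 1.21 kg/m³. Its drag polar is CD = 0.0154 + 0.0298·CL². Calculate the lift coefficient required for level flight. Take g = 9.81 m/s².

Level flight ⇒ L = W = m·g = 296 × 9.81 = 2903.8 N.
Dynamic pressure q = 0.5 × 1.21 × 43.2² = 1129 Pa.
CL = W/(q·S) = 2903.8 / (1129 × 17.6) = 0.1461.

CL = 0.146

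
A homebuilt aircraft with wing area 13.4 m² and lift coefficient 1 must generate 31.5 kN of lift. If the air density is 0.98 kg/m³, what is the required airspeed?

L = ½ρv²S·CL ⇒ v = √(2L/(ρ·S·CL))
v = √(2 × 31500 / (0.98 × 13.4 × 1)) = √4797 = 69.3 m/s

v = 69.3 m/s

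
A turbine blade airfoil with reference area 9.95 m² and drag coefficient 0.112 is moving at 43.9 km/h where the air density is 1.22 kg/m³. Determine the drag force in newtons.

Convert speed: v = 43.9 km/h ÷ 3.6 = 12.19 m/s.
D = ½ρv²S·CD = ½ × 1.22 × 12.19² × 9.95 × 0.112 = 101 N

D = 101 N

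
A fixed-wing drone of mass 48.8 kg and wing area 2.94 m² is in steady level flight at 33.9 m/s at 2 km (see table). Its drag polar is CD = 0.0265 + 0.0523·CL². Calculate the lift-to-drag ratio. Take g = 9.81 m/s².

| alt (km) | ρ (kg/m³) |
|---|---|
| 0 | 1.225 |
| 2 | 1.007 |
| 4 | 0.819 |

At 2 km, from the table: ρ = 1.007 kg/m³.
Level flight ⇒ L = W = m·g = 48.8 × 9.81 = 478.73 N.
q = ½ρv² = ½ × 1.007 × 33.9² = 578.6 Pa.
Required CL = L/(qS) = 478.73/(578.6·2.94) = 0.2814.
CD = 0.0265 + 0.0523 × 0.2814² = 0.03064.
L/D = CL/CD = 0.2814 / 0.03064 = 9.18

L/D = 9.18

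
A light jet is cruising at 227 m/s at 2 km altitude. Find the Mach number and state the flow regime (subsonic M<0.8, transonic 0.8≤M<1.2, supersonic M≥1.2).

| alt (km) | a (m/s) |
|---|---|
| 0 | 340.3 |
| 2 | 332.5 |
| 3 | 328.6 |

M = 0.683 (subsonic)

At 2 km, from the table: a = 332.5 m/s.
M = v/a = 227 / 332.5 = 0.683
M = 0.683 → subsonic.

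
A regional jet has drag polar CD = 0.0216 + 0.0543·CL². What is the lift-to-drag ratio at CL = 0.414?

CD = 0.0216 + 0.0543 × 0.414² = 0.03091
L/D = CL/CD = 0.414 / 0.03091 = 13.4

L/D = 13.4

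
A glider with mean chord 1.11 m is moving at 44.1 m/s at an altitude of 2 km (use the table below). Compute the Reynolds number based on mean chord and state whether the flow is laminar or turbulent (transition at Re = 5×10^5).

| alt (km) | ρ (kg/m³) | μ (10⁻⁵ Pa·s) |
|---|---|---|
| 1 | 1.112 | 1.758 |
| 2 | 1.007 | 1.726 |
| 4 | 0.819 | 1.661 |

Re = 2.86×10^6 (turbulent)

At 2 km, from the table: ρ = 1.007 kg/m³, μ = 1.726×10⁻⁵ Pa·s.
Re = ρ·v·c/μ = 1.007 × 44.1 × 1.11 / (1.726×10⁻⁵) = 2.86×10^6
Since 2.86×10^6 > 5×10^5, the flow is turbulent.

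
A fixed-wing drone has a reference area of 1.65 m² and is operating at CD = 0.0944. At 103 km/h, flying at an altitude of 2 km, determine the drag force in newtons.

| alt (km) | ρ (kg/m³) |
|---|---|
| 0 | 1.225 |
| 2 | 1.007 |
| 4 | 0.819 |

D = 64.2 N

At 2 km, from the table: ρ = 1.007 kg/m³.
Convert speed: v = 103 km/h ÷ 3.6 = 28.61 m/s.
Dynamic pressure q = ½ρv² = ½ × 1.007 × 28.61² = 412.2 Pa.
D = q·S·CD = 412.2 × 1.65 × 0.0944 = 64.2 N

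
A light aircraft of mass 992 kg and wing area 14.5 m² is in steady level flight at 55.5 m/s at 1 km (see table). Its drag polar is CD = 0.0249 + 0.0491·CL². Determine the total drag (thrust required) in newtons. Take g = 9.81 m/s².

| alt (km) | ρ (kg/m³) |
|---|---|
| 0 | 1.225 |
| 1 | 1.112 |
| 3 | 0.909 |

D = 806 N

At 1 km, from the table: ρ = 1.112 kg/m³.
Weight W = mg = 992 × 9.81 = 9731.5 N; in level flight L = W.
q = ½ρv² = ½ × 1.112 × 55.5² = 1713 Pa.
CL = W/(q·S) = 9731.5 / (1713 × 14.5) = 0.3919.
CD = 0.0249 + 0.0491 × 0.3919² = 0.03244.
D = q·S·CD = 1713 × 14.5 × 0.03244 = 805.6 N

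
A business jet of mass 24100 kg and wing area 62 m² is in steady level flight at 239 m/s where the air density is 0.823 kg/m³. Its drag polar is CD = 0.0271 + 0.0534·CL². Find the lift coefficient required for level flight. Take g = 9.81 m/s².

In steady level flight, lift balances weight: W = mg = 24100 × 9.81 = 2.3642×10^5 N.
q = ½ρv² = ½ × 0.823 × 239² = 23510 Pa.
CL = W/(q·S) = 2.3642×10^5 / (23510 × 62) = 0.1622.

CL = 0.162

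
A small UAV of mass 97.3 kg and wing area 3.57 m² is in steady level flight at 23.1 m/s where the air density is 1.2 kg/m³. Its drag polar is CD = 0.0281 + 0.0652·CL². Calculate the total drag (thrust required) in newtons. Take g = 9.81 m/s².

Weight W = mg = 97.3 × 9.81 = 954.51 N; in level flight L = W.
Dynamic pressure q = 0.5 × 1.2 × 23.1² = 320.2 Pa.
CL = 2W/(ρv²S) = 2×954.51/(1.2×23.1²×3.57) = 0.8351.
CD = 0.0281 + 0.0652 × 0.8351² = 0.07357.
D = q·S·CD = 320.2 × 3.57 × 0.07357 = 84.09 N

D = 84.1 N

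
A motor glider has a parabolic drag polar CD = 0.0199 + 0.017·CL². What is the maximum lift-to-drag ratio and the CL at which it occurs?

For CD = CD0 + K·CL², (L/D)max occurs at CL* = √(CD0/K) and equals 1/(2√(K·CD0)).
(L/D)max = 1/(2√(0.017 × 0.0199)) = 1/(2 × 0.01839) = 27.2
CL* = √(0.0199/0.017) = 1.08

(L/D)max = 27.2, at CL = 1.08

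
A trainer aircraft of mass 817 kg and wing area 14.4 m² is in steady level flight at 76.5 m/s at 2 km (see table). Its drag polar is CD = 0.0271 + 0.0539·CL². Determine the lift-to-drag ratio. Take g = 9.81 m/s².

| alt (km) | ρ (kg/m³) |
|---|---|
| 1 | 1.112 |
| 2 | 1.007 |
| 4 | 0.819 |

L/D = 6.51

At 2 km, from the table: ρ = 1.007 kg/m³.
Level flight ⇒ L = W = m·g = 817 × 9.81 = 8014.8 N.
Dynamic pressure q = 0.5 × 1.007 × 76.5² = 2947 Pa.
CL = 2W/(ρv²S) = 2×8014.8/(1.007×76.5²×14.4) = 0.1889.
CD = 0.0271 + 0.0539 × 0.1889² = 0.02902.
L/D = CL/CD = 0.1889 / 0.02902 = 6.51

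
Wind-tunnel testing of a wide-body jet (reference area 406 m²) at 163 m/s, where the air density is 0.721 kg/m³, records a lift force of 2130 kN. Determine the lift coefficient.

CL = 0.548

From L = ½ρv²S·CL, rearranging gives CL = 2L/(ρv²S).
CL = 2 × 2.13×10^6 / (0.721 × 163² × 406) = 0.548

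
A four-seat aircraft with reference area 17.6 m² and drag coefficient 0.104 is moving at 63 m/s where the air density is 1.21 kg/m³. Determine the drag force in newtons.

Dynamic pressure q = ½ρv² = ½ × 1.21 × 63² = 2401 Pa.
D = q·S·CD = 2401 × 17.6 × 0.104 = 4400 N

D = 4400 N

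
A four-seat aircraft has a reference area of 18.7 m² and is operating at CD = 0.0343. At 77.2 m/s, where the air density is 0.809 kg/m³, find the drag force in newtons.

D = ½ρv²S·CD = ½ × 0.809 × 77.2² × 18.7 × 0.0343 = 1550 N

D = 1550 N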